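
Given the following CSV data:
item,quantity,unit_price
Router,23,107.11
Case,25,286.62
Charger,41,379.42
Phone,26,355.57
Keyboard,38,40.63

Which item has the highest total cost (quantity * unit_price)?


Computing row totals:
  Router: 2463.53
  Case: 7165.5
  Charger: 15556.22
  Phone: 9244.82
  Keyboard: 1543.94
Maximum: Charger (15556.22)

ANSWER: Charger


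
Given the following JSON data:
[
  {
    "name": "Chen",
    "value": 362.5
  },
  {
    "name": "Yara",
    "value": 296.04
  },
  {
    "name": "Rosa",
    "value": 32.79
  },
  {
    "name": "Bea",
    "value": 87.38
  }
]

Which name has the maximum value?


Comparing values:
  Chen: 362.5
  Yara: 296.04
  Rosa: 32.79
  Bea: 87.38
Maximum: Chen (362.5)

ANSWER: Chen


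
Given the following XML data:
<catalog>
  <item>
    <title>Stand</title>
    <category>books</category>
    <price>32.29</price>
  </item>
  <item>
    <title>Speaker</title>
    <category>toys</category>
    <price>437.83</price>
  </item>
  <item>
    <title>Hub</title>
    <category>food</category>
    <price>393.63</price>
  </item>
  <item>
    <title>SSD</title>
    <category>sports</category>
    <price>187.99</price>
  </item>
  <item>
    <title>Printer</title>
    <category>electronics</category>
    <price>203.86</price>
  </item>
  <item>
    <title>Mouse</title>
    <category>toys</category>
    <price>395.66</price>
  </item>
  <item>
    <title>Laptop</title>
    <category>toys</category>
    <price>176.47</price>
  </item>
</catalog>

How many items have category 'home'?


Scanning <item> elements for <category>home</category>:
Count: 0

ANSWER: 0


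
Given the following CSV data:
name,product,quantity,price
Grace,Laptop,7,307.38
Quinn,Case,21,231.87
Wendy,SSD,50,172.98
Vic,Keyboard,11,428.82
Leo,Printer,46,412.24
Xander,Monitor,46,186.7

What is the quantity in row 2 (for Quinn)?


Row 2: Quinn
Column 'quantity' = 21

ANSWER: 21


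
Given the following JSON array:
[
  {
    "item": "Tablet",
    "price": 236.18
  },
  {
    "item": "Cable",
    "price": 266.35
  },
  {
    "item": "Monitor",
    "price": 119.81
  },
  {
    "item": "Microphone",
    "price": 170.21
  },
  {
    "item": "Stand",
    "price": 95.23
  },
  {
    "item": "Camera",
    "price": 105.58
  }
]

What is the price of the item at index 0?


Array index 0 -> Tablet
price = 236.18

ANSWER: 236.18


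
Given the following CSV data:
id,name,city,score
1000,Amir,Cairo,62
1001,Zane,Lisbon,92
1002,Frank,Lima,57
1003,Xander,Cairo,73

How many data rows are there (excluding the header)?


Counting rows (excluding header):
Header: id,name,city,score
Data rows: 4

ANSWER: 4


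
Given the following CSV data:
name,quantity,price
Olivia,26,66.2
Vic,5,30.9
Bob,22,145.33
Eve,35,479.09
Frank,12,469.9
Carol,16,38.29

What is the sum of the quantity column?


Values in 'quantity' column:
  Row 1: 26
  Row 2: 5
  Row 3: 22
  Row 4: 35
  Row 5: 12
  Row 6: 16
Sum = 26 + 5 + 22 + 35 + 12 + 16 = 116

ANSWER: 116


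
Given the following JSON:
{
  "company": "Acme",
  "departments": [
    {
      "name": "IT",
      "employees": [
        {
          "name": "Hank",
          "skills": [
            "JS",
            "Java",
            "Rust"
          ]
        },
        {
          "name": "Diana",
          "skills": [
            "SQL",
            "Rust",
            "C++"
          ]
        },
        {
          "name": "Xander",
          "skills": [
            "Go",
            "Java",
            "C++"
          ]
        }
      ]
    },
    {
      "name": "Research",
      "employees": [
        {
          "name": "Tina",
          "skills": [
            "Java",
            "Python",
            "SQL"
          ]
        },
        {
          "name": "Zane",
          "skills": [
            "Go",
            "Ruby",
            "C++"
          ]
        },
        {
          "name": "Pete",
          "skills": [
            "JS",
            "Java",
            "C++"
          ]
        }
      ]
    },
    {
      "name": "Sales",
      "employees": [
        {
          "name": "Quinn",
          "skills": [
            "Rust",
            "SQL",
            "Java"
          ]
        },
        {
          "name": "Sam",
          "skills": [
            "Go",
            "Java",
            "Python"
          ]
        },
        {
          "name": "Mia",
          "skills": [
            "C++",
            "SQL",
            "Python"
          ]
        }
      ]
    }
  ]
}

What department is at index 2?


Path: departments[2].name
Value: Sales

ANSWER: Sales


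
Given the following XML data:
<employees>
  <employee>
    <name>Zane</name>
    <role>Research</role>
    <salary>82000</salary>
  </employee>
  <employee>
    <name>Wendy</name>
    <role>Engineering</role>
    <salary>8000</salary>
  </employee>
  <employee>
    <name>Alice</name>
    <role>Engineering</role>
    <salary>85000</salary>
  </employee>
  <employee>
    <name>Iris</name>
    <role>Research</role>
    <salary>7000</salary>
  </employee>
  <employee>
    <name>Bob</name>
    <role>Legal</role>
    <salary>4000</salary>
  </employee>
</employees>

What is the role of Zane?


Searching for <employee> with <name>Zane</name>
Found at position 1
<role>Research</role>

ANSWER: Research


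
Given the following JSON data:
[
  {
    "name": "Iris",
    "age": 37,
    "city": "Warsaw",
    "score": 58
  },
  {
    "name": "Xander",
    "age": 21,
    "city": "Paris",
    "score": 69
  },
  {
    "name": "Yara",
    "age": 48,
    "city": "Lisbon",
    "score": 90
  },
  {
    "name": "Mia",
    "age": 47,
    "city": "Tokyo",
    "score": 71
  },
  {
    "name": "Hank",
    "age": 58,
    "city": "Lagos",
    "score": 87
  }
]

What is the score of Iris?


Looking up record where name = Iris
Record index: 0
Field 'score' = 58

ANSWER: 58


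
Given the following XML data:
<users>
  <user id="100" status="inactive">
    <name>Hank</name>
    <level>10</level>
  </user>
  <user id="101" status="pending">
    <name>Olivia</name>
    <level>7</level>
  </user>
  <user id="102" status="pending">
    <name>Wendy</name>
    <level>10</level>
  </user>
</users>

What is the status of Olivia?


Finding user with name = Olivia
user id="101" status="pending"

ANSWER: pending


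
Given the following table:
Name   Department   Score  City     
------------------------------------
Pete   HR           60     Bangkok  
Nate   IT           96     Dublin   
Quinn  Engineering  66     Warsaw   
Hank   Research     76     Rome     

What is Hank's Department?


Row 4: Hank
Department = Research

ANSWER: Research


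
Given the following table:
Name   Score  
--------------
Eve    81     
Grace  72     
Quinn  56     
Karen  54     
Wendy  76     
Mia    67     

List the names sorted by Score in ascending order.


Sorting by Score (ascending):
  Karen: 54
  Quinn: 56
  Mia: 67
  Grace: 72
  Wendy: 76
  Eve: 81


ANSWER: Karen, Quinn, Mia, Grace, Wendy, Eve


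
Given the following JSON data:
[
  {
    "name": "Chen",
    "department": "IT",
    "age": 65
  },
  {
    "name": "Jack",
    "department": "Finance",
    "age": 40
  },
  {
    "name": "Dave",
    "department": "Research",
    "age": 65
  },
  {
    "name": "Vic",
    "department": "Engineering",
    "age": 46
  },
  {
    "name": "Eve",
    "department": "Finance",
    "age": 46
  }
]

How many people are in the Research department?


Scanning records for department = Research
  Record 2: Dave
Count: 1

ANSWER: 1


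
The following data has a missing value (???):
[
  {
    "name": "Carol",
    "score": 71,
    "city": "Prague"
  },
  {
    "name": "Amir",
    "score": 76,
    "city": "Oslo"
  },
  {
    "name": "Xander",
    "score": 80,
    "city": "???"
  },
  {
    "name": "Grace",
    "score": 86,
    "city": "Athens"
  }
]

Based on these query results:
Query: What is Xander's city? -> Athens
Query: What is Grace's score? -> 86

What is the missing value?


The missing value is Xander's city
From query: Xander's city = Athens

ANSWER: Athens


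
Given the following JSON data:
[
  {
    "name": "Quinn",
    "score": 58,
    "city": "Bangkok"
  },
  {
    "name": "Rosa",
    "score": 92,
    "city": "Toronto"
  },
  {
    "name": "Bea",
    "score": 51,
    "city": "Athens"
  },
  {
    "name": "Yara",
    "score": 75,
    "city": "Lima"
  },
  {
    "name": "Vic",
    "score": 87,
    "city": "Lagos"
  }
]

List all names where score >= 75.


Filtering records where score >= 75:
  Quinn (score=58) -> no
  Rosa (score=92) -> YES
  Bea (score=51) -> no
  Yara (score=75) -> YES
  Vic (score=87) -> YES


ANSWER: Rosa, Yara, Vic


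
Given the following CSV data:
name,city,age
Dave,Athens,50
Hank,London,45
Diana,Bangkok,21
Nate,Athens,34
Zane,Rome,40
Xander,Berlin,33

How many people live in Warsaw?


Scanning city column for 'Warsaw':
Total matches: 0

ANSWER: 0


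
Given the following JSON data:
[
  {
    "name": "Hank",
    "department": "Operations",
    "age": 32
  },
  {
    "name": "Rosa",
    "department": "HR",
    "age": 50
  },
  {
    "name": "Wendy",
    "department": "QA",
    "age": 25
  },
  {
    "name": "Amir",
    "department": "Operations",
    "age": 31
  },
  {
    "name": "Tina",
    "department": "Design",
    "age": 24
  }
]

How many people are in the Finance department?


Scanning records for department = Finance
  No matches found
Count: 0

ANSWER: 0


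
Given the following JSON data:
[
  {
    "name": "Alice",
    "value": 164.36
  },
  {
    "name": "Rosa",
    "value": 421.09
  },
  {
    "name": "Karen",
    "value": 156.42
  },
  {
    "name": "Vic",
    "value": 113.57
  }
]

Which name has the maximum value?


Comparing values:
  Alice: 164.36
  Rosa: 421.09
  Karen: 156.42
  Vic: 113.57
Maximum: Rosa (421.09)

ANSWER: Rosa


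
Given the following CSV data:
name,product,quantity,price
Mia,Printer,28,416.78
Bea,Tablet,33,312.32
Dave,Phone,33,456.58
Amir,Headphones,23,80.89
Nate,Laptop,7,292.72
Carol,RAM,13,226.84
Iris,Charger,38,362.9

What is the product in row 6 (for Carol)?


Row 6: Carol
Column 'product' = RAM

ANSWER: RAM


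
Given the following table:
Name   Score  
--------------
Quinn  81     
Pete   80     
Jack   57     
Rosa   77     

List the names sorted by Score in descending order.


Sorting by Score (descending):
  Quinn: 81
  Pete: 80
  Rosa: 77
  Jack: 57


ANSWER: Quinn, Pete, Rosa, Jack


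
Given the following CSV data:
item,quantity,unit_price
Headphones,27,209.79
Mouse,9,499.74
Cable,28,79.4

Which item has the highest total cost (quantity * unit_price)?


Computing row totals:
  Headphones: 5664.33
  Mouse: 4497.66
  Cable: 2223.2
Maximum: Headphones (5664.33)

ANSWER: Headphones


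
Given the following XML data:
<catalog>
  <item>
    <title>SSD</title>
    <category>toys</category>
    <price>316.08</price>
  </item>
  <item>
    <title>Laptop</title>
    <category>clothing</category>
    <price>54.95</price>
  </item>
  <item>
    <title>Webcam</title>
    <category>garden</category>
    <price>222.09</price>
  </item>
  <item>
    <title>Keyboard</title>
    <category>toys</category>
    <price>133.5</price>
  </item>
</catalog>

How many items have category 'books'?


Scanning <item> elements for <category>books</category>:
Count: 0

ANSWER: 0


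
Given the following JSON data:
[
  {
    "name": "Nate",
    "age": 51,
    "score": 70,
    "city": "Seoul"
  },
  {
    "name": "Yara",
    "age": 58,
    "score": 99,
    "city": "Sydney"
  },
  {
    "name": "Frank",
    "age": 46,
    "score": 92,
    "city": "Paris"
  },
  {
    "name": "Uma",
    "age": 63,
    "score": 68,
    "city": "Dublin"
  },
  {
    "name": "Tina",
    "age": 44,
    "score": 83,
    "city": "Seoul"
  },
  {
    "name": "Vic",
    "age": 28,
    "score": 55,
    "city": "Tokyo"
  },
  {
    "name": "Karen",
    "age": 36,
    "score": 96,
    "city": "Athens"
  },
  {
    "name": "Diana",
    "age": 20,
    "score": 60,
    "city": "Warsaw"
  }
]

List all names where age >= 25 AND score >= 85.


Checking both conditions:
  Nate (age=51, score=70) -> no
  Yara (age=58, score=99) -> YES
  Frank (age=46, score=92) -> YES
  Uma (age=63, score=68) -> no
  Tina (age=44, score=83) -> no
  Vic (age=28, score=55) -> no
  Karen (age=36, score=96) -> YES
  Diana (age=20, score=60) -> no


ANSWER: Yara, Frank, Karen


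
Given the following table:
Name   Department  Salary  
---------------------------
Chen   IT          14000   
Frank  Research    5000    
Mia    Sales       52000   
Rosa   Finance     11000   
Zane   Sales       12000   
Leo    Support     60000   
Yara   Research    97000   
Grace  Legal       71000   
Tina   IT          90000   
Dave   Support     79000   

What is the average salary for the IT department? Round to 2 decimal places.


IT department members:
  Chen: 14000
  Tina: 90000
Sum = 104000
Count = 2
Average = 104000 / 2 = 52000.00

ANSWER: 52000.00


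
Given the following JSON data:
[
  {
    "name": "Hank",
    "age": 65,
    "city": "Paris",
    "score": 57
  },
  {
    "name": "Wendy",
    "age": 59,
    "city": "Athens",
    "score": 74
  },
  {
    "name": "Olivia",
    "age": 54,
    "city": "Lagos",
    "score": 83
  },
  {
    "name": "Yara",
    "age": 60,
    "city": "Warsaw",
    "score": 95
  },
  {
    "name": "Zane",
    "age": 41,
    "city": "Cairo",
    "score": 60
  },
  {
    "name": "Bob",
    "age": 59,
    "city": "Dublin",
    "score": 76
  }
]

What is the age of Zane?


Looking up record where name = Zane
Record index: 4
Field 'age' = 41

ANSWER: 41


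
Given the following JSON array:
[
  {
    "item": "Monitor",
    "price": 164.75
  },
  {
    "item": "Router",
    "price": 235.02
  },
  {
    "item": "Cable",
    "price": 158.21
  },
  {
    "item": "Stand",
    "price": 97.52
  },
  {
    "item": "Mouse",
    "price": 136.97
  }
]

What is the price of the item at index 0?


Array index 0 -> Monitor
price = 164.75

ANSWER: 164.75


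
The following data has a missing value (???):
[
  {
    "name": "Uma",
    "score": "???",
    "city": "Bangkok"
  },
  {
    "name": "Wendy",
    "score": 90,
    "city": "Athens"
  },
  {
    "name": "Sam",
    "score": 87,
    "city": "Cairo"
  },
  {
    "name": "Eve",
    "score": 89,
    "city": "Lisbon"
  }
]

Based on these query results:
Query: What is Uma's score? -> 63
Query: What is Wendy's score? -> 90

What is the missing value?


The missing value is Uma's score
From query: Uma's score = 63

ANSWER: 63


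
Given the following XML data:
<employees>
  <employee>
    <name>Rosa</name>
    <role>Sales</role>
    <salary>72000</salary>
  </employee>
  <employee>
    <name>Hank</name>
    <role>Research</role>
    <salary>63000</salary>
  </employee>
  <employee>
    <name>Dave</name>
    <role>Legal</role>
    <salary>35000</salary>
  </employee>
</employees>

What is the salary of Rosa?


Searching for <employee> with <name>Rosa</name>
Found at position 1
<salary>72000</salary>

ANSWER: 72000


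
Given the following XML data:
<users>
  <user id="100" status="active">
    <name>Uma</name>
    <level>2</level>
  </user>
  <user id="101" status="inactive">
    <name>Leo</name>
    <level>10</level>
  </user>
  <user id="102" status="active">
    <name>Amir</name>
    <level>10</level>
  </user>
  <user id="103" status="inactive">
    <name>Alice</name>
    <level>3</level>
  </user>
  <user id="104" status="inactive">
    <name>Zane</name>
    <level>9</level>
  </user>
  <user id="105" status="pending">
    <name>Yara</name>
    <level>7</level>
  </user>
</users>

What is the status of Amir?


Finding user with name = Amir
user id="102" status="active"

ANSWER: active


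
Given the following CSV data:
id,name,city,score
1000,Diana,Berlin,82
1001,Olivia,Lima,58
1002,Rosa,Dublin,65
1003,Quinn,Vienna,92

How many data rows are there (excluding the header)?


Counting rows (excluding header):
Header: id,name,city,score
Data rows: 4

ANSWER: 4


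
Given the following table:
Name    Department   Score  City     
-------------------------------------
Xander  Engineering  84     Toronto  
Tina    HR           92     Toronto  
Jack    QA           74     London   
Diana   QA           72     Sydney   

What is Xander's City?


Row 1: Xander
City = Toronto

ANSWER: Toronto


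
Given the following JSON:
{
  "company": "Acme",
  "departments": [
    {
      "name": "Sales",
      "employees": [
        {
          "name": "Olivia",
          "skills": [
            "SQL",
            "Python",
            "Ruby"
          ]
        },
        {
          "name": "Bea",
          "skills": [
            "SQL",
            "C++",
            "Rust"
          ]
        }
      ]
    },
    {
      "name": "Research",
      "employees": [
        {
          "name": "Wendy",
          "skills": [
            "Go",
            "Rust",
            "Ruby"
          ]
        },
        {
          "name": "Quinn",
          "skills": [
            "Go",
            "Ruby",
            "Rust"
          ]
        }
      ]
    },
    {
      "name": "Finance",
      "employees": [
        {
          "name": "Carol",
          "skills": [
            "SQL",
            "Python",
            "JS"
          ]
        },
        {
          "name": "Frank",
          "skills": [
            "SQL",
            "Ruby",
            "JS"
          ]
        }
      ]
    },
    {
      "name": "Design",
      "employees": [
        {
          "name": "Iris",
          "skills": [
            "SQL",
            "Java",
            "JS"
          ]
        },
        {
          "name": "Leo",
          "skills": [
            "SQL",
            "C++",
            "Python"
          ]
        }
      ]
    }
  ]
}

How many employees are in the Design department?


Path: departments[3].employees
Count: 2

ANSWER: 2


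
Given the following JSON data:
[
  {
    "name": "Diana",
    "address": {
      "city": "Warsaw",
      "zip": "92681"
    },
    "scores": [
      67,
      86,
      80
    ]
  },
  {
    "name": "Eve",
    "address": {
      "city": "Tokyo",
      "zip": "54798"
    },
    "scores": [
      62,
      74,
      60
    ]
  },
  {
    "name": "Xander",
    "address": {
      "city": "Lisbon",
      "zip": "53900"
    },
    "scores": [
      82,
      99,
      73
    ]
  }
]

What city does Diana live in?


Path: records[0].address.city
Value: Warsaw

ANSWER: Warsaw


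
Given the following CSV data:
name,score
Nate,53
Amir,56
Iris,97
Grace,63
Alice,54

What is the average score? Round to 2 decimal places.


Scores: 53, 56, 97, 63, 54
Sum = 323
Count = 5
Average = 323 / 5 = 64.60

ANSWER: 64.60


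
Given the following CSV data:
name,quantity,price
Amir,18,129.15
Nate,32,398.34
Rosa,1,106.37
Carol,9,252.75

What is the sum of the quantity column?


Values in 'quantity' column:
  Row 1: 18
  Row 2: 32
  Row 3: 1
  Row 4: 9
Sum = 18 + 32 + 1 + 9 = 60

ANSWER: 60


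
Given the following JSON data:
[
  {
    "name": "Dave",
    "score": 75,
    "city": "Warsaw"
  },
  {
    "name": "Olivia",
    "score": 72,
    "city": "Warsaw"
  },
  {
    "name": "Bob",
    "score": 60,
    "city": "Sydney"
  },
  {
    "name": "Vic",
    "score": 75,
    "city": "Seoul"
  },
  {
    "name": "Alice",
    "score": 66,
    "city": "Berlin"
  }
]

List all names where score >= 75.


Filtering records where score >= 75:
  Dave (score=75) -> YES
  Olivia (score=72) -> no
  Bob (score=60) -> no
  Vic (score=75) -> YES
  Alice (score=66) -> no


ANSWER: Dave, Vic


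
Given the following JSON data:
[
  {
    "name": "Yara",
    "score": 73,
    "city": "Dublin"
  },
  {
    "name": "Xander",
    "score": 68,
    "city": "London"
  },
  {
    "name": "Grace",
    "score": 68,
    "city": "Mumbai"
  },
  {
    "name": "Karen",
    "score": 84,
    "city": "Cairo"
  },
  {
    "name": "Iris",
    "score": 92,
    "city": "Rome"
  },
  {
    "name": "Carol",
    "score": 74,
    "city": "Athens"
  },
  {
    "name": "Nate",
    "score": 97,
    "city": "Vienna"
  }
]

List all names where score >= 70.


Filtering records where score >= 70:
  Yara (score=73) -> YES
  Xander (score=68) -> no
  Grace (score=68) -> no
  Karen (score=84) -> YES
  Iris (score=92) -> YES
  Carol (score=74) -> YES
  Nate (score=97) -> YES


ANSWER: Yara, Karen, Iris, Carol, Nate


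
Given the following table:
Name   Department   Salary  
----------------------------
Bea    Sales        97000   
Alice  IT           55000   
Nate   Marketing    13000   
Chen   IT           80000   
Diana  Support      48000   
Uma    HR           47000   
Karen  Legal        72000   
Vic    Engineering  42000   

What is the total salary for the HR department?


HR department members:
  Uma: 47000
Total = 47000 = 47000

ANSWER: 47000


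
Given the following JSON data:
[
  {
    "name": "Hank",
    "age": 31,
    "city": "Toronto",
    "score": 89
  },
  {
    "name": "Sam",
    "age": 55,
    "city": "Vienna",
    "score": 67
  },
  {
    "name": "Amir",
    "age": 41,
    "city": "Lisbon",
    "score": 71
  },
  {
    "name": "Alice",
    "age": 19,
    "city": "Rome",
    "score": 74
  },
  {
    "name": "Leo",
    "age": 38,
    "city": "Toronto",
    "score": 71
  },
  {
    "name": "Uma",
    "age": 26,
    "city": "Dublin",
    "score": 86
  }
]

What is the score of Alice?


Looking up record where name = Alice
Record index: 3
Field 'score' = 74

ANSWER: 74


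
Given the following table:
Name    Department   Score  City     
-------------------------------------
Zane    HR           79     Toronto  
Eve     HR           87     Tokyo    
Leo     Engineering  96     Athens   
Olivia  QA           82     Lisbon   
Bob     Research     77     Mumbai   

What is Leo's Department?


Row 3: Leo
Department = Engineering

ANSWER: Engineering


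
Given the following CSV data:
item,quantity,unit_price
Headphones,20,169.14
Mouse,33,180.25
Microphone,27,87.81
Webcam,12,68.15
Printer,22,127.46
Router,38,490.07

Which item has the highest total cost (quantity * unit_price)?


Computing row totals:
  Headphones: 3382.8
  Mouse: 5948.25
  Microphone: 2370.87
  Webcam: 817.8
  Printer: 2804.12
  Router: 18622.66
Maximum: Router (18622.66)

ANSWER: Router


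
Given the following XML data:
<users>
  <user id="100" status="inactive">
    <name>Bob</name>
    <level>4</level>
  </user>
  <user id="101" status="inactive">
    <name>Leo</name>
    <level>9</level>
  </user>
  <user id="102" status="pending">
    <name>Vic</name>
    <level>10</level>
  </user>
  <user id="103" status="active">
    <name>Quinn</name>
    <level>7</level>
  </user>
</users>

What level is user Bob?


Finding user: Bob
<level>4</level>

ANSWER: 4


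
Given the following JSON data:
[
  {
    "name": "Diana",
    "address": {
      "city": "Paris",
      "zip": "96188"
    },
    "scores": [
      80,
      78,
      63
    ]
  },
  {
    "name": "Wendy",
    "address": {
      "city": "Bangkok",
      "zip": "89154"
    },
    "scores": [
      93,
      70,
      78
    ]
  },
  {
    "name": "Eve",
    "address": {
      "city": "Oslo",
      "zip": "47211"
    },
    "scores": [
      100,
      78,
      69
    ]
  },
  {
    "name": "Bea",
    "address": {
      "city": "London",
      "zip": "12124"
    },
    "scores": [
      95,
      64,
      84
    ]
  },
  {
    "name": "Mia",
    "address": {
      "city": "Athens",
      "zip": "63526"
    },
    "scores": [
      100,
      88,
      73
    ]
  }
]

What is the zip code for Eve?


Path: records[2].address.zip
Value: 47211

ANSWER: 47211


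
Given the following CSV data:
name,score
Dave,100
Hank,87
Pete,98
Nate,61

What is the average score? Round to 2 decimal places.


Scores: 100, 87, 98, 61
Sum = 346
Count = 4
Average = 346 / 4 = 86.50

ANSWER: 86.50


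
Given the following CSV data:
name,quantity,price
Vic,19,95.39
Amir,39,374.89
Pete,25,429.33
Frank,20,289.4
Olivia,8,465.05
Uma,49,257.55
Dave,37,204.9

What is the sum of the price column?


Values in 'price' column:
  Row 1: 95.39
  Row 2: 374.89
  Row 3: 429.33
  Row 4: 289.4
  Row 5: 465.05
  Row 6: 257.55
  Row 7: 204.9
Sum = 95.39 + 374.89 + 429.33 + 289.4 + 465.05 + 257.55 + 204.9 = 2116.51

ANSWER: 2116.51


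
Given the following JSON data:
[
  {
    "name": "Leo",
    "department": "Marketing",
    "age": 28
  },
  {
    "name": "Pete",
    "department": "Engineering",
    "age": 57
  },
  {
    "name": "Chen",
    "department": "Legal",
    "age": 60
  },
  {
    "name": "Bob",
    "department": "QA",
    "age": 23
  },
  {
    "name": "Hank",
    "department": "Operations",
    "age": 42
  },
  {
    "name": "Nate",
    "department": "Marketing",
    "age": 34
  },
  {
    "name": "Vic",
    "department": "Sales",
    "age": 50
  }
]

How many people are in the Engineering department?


Scanning records for department = Engineering
  Record 1: Pete
Count: 1

ANSWER: 1


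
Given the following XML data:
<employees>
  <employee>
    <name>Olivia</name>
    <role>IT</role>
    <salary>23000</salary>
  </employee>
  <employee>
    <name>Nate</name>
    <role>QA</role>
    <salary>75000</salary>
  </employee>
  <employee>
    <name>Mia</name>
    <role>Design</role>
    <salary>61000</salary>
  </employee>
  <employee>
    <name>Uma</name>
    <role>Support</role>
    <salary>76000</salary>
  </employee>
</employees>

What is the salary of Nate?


Searching for <employee> with <name>Nate</name>
Found at position 2
<salary>75000</salary>

ANSWER: 75000


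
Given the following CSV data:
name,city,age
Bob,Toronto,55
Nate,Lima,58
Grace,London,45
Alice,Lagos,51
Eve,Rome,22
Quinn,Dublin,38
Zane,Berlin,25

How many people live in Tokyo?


Scanning city column for 'Tokyo':
Total matches: 0

ANSWER: 0


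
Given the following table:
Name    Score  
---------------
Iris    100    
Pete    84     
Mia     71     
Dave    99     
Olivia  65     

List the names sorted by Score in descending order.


Sorting by Score (descending):
  Iris: 100
  Dave: 99
  Pete: 84
  Mia: 71
  Olivia: 65


ANSWER: Iris, Dave, Pete, Mia, Olivia


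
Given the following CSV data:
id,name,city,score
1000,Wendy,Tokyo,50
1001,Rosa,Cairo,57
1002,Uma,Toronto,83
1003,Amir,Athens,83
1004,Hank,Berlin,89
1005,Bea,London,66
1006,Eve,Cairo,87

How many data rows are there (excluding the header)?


Counting rows (excluding header):
Header: id,name,city,score
Data rows: 7

ANSWER: 7


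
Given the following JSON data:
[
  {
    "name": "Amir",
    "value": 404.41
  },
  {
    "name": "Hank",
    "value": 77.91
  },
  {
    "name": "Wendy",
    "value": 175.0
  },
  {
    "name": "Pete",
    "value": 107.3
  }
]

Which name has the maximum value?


Comparing values:
  Amir: 404.41
  Hank: 77.91
  Wendy: 175.0
  Pete: 107.3
Maximum: Amir (404.41)

ANSWER: Amir


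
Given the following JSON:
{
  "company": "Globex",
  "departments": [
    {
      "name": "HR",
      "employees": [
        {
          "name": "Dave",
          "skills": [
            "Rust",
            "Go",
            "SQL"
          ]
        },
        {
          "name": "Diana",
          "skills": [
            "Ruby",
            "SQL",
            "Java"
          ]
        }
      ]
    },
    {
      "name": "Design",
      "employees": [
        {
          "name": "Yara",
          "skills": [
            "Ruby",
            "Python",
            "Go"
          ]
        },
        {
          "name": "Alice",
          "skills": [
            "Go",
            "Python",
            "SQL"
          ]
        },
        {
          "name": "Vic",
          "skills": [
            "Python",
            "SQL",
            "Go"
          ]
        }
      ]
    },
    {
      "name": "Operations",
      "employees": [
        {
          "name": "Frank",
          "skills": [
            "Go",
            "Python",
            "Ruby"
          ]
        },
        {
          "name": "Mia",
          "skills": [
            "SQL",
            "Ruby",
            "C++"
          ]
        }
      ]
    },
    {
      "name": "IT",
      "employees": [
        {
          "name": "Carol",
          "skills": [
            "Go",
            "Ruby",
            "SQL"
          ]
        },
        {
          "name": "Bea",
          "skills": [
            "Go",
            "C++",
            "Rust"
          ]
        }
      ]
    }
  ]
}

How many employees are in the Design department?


Path: departments[1].employees
Count: 3

ANSWER: 3


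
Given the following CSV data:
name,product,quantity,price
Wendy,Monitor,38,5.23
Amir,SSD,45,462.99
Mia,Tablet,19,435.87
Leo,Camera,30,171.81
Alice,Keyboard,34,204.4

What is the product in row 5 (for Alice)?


Row 5: Alice
Column 'product' = Keyboard

ANSWER: Keyboard


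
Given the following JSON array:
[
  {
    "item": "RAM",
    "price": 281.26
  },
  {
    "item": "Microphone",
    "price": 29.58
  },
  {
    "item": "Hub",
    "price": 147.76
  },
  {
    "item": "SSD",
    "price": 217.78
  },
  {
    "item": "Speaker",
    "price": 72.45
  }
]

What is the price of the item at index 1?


Array index 1 -> Microphone
price = 29.58

ANSWER: 29.58


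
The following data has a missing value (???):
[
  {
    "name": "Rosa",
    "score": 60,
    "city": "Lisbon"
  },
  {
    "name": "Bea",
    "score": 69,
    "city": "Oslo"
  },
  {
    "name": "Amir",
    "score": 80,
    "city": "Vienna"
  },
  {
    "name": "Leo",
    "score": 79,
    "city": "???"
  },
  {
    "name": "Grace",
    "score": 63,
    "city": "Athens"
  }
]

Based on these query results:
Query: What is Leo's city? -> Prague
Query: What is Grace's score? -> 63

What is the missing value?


The missing value is Leo's city
From query: Leo's city = Prague

ANSWER: Prague


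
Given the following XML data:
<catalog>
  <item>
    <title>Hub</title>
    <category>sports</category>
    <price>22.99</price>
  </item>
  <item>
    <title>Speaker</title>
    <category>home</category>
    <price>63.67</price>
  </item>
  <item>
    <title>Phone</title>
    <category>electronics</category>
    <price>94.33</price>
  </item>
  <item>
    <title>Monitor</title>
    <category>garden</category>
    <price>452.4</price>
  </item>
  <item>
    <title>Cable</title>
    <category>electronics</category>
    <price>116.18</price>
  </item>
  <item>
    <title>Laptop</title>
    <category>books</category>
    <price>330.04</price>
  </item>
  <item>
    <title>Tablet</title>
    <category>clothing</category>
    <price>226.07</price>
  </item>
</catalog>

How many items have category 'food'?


Scanning <item> elements for <category>food</category>:
Count: 0

ANSWER: 0


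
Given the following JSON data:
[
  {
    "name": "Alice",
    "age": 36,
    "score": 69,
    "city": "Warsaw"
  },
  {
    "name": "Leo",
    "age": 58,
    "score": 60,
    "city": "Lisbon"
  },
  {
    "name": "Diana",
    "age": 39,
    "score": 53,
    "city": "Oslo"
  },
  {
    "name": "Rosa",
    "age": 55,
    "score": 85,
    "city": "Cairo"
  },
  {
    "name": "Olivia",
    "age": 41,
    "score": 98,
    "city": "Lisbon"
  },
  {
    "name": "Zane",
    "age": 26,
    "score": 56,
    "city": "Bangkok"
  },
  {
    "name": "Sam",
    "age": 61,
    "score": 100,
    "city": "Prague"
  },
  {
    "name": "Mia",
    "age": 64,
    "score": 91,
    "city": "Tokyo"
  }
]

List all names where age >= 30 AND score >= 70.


Checking both conditions:
  Alice (age=36, score=69) -> no
  Leo (age=58, score=60) -> no
  Diana (age=39, score=53) -> no
  Rosa (age=55, score=85) -> YES
  Olivia (age=41, score=98) -> YES
  Zane (age=26, score=56) -> no
  Sam (age=61, score=100) -> YES
  Mia (age=64, score=91) -> YES


ANSWER: Rosa, Olivia, Sam, Mia


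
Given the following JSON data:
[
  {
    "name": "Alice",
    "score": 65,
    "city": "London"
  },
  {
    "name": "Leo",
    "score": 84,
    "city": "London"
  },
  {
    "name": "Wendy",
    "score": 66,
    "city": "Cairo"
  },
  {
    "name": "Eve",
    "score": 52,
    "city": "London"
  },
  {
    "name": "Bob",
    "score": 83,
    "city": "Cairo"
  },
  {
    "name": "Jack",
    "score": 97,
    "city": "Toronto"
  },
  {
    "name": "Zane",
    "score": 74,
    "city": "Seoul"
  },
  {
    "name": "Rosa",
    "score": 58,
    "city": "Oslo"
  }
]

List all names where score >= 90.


Filtering records where score >= 90:
  Alice (score=65) -> no
  Leo (score=84) -> no
  Wendy (score=66) -> no
  Eve (score=52) -> no
  Bob (score=83) -> no
  Jack (score=97) -> YES
  Zane (score=74) -> no
  Rosa (score=58) -> no


ANSWER: Jack


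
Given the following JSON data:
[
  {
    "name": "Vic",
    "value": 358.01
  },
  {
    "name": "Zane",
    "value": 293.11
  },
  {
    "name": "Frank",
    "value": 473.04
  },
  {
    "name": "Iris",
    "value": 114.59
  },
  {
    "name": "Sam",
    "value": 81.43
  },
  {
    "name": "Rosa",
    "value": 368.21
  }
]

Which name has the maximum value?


Comparing values:
  Vic: 358.01
  Zane: 293.11
  Frank: 473.04
  Iris: 114.59
  Sam: 81.43
  Rosa: 368.21
Maximum: Frank (473.04)

ANSWER: Frank


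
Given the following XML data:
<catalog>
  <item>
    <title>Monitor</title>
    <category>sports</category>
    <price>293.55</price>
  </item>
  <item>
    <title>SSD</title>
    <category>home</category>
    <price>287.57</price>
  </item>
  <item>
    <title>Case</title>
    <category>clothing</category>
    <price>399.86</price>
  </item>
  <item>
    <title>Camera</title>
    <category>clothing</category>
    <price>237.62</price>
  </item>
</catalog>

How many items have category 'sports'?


Scanning <item> elements for <category>sports</category>:
  Item 1: Monitor -> MATCH
Count: 1

ANSWER: 1


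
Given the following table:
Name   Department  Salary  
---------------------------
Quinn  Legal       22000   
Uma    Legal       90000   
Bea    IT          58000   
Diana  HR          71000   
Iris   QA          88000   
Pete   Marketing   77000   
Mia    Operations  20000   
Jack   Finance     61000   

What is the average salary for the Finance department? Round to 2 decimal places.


Finance department members:
  Jack: 61000
Sum = 61000
Count = 1
Average = 61000 / 1 = 61000.00

ANSWER: 61000.00


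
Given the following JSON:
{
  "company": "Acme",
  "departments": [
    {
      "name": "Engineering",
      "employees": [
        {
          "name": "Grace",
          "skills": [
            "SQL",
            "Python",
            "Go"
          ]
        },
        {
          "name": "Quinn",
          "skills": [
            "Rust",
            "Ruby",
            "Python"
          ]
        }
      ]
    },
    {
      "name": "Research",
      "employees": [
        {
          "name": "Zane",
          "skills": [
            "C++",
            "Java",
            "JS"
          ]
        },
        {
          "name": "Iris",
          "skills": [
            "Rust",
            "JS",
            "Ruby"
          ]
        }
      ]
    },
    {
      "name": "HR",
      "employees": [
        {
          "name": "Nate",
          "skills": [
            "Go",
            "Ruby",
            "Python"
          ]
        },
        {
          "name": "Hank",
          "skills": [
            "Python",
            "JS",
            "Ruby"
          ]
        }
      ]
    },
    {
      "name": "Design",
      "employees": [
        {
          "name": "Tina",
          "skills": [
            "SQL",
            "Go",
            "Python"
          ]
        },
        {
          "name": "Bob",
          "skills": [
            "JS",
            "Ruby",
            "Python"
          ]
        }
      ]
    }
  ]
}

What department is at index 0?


Path: departments[0].name
Value: Engineering

ANSWER: Engineering


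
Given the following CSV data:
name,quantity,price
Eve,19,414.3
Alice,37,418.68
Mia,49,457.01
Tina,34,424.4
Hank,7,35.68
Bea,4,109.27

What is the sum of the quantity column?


Values in 'quantity' column:
  Row 1: 19
  Row 2: 37
  Row 3: 49
  Row 4: 34
  Row 5: 7
  Row 6: 4
Sum = 19 + 37 + 49 + 34 + 7 + 4 = 150

ANSWER: 150


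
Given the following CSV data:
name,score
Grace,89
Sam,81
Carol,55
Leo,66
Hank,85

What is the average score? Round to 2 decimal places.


Scores: 89, 81, 55, 66, 85
Sum = 376
Count = 5
Average = 376 / 5 = 75.20

ANSWER: 75.20


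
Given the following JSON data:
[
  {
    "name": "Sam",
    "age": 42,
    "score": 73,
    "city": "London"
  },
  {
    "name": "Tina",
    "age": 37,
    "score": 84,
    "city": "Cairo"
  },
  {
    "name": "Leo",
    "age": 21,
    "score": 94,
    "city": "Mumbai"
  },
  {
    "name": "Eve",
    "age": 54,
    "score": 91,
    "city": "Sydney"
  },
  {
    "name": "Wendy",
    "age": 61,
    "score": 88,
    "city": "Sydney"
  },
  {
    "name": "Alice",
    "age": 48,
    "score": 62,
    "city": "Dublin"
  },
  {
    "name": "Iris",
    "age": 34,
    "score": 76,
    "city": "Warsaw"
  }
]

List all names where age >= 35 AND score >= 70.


Checking both conditions:
  Sam (age=42, score=73) -> YES
  Tina (age=37, score=84) -> YES
  Leo (age=21, score=94) -> no
  Eve (age=54, score=91) -> YES
  Wendy (age=61, score=88) -> YES
  Alice (age=48, score=62) -> no
  Iris (age=34, score=76) -> no


ANSWER: Sam, Tina, Eve, Wendy


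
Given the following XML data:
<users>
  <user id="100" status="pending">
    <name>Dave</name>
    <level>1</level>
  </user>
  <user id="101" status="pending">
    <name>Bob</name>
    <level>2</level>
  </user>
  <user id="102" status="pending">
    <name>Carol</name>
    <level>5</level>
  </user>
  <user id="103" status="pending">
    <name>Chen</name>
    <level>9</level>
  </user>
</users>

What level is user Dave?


Finding user: Dave
<level>1</level>

ANSWER: 1


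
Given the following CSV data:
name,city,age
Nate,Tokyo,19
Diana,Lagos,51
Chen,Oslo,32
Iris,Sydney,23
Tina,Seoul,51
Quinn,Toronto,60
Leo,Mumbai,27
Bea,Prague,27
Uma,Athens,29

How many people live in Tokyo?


Scanning city column for 'Tokyo':
  Row 1: Nate -> MATCH
Total matches: 1

ANSWER: 1


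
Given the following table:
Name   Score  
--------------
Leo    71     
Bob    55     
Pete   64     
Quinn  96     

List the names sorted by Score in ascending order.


Sorting by Score (ascending):
  Bob: 55
  Pete: 64
  Leo: 71
  Quinn: 96


ANSWER: Bob, Pete, Leo, Quinn


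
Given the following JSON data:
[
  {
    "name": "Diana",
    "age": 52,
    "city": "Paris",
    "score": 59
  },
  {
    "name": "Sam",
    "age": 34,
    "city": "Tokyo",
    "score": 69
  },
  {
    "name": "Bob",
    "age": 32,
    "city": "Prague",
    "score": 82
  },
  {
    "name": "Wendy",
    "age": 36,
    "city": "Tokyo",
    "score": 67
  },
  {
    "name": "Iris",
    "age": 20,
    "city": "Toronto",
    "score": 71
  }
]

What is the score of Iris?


Looking up record where name = Iris
Record index: 4
Field 'score' = 71

ANSWER: 71


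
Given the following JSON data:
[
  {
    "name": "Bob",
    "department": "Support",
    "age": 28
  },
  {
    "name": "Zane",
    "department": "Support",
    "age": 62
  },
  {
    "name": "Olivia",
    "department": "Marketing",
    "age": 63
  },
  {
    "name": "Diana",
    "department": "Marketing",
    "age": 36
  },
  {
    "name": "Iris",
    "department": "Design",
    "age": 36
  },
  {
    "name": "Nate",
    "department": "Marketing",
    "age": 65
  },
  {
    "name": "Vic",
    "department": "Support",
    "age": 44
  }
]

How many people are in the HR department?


Scanning records for department = HR
  No matches found
Count: 0

ANSWER: 0


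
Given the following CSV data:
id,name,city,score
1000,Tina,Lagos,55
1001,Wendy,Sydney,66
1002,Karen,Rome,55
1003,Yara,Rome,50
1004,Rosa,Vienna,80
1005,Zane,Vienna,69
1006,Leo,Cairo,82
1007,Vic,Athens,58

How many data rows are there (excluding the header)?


Counting rows (excluding header):
Header: id,name,city,score
Data rows: 8

ANSWER: 8


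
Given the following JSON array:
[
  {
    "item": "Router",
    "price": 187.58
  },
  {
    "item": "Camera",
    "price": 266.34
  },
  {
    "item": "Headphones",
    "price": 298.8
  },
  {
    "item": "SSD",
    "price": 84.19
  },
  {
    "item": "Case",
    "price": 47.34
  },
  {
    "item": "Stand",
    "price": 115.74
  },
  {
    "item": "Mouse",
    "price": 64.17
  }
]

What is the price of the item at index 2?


Array index 2 -> Headphones
price = 298.8

ANSWER: 298.8
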